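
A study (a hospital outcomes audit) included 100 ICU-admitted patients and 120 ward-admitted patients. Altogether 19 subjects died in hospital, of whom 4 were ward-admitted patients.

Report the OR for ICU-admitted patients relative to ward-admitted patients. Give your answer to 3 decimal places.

ICU-admitted patients with the outcome: 19 − 4 = 15
ICU-admitted patients without the outcome: 100 − 15 = 85
ward-admitted patients without the outcome: 120 − 4 = 116
odds, ICU-admitted patients = 15/85 = 0.17647
odds, ward-admitted patients = 4/116 = 0.03448
OR = 0.17647 / 0.03448 = 5.118

OR = 5.118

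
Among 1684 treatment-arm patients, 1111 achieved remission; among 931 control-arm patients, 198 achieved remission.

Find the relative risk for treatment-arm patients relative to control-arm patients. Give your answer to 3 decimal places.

3.102

risk, treatment-arm patients = 1111/1684 = 0.6597
risk, control-arm patients = 198/931 = 0.2127
RR = 0.6597 / 0.2127 = 3.102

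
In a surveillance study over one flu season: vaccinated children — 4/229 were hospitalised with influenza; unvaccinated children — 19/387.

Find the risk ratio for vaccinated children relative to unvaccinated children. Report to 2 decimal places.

0.36

risk, vaccinated children = 4/229 = 0.01747
risk, unvaccinated children = 19/387 = 0.04910
RR = 0.01747 / 0.04910 = 0.36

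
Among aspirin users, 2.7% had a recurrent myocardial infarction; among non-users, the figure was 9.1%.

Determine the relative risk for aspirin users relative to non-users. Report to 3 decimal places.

RR = 0.02700 / 0.09100 = 0.297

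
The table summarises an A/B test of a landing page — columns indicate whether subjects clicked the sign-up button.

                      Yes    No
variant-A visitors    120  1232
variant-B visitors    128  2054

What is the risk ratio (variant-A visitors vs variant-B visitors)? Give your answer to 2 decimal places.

RR = 1.51

risk, variant-A visitors = 120/1352 = 0.0888
risk, variant-B visitors = 128/2182 = 0.0587
RR = 0.0888 / 0.0587 = 1.51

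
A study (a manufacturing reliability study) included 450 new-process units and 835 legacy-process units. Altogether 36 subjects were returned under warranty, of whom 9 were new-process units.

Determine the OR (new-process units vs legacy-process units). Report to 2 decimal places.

OR: 0.61

new-process units without the outcome: 450 − 9 = 441
legacy-process units with the outcome: 36 − 9 = 27
legacy-process units without the outcome: 835 − 27 = 808
OR = (9 × 808) / (441 × 27) = 7272/11907 ≈ 0.61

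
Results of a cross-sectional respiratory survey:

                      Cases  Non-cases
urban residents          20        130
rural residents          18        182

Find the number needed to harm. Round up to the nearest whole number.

24

risk, urban residents = 20/150 = 0.133333
risk, rural residents = 18/200 = 0.090000
absolute risk difference = 0.043333
1 / 0.043333 = 23.077 → round up → 24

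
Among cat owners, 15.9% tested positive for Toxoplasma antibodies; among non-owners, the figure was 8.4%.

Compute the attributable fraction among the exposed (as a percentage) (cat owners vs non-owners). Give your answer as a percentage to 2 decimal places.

AR% = (0.1590 − 0.0840) / 0.1590 = 0.4717 → 47.17%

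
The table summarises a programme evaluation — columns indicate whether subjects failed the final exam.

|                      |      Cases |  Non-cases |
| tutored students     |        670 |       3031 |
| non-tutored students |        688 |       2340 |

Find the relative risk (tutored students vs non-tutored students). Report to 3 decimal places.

risk, tutored students = 670/3701 = 0.1810
risk, non-tutored students = 688/3028 = 0.2272
RR = 0.1810 / 0.2272 = 0.797

0.797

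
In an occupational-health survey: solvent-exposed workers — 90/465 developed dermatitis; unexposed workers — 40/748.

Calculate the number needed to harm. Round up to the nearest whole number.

risk, solvent-exposed workers = 90/465 = 0.193548
risk, unexposed workers = 40/748 = 0.053476
absolute risk difference = 0.140072
1 / 0.140072 = 7.139 → round up → 8

8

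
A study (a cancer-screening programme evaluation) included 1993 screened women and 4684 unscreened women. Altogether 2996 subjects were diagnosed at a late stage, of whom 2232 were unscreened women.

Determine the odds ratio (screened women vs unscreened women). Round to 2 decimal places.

OR ≈ 0.68

screened women with the outcome: 2996 − 2232 = 764
screened women without the outcome: 1993 − 764 = 1229
unscreened women without the outcome: 4684 − 2232 = 2452
OR = (764 × 2452) / (1229 × 2232) = 1873328/2743128 ≈ 0.68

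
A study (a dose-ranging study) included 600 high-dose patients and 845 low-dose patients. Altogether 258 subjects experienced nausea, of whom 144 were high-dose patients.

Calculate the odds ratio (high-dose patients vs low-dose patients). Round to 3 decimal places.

OR = 2.025

high-dose patients without the outcome: 600 − 144 = 456
low-dose patients with the outcome: 258 − 144 = 114
low-dose patients without the outcome: 845 − 114 = 731
OR = (144 × 731) / (456 × 114) = 105264/51984 ≈ 2.025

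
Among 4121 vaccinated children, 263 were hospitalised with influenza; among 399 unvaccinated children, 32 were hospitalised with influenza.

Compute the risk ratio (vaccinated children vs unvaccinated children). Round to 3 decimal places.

RR: 0.796

risk, vaccinated children = 263/4121 = 0.0638
risk, unvaccinated children = 32/399 = 0.0802
RR = 0.0638 / 0.0802 = 0.796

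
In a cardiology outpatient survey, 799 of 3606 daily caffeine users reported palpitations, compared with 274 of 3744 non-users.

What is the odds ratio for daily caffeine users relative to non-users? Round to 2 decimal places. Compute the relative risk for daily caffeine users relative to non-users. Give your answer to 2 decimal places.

OR = 3.60; RR = 3.03

odds, daily caffeine users = 799/2807 = 0.2846
odds, non-users = 274/3470 = 0.0790
OR = 0.2846 / 0.0790 = 3.60
risk, daily caffeine users = 799/3606 = 0.2216
risk, non-users = 274/3744 = 0.0732
RR = 0.2216 / 0.0732 = 3.03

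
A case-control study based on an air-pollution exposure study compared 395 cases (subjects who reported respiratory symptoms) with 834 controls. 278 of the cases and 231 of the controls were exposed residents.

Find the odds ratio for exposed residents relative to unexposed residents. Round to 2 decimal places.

OR = (278 × 603) / (231 × 117) = 167634/27027 ≈ 6.20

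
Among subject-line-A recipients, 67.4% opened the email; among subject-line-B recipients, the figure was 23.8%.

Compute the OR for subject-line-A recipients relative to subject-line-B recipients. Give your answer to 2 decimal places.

6.62

odds, subject-line-A recipients = 0.6740/0.3260 = 2.0675
odds, subject-line-B recipients = 0.2380/0.7620 = 0.3123
OR = 2.0675 / 0.3123 = 6.62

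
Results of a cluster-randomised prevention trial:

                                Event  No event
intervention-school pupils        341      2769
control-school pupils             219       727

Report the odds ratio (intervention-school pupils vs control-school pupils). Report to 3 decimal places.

OR = (341 × 727) / (2769 × 219) = 247907/606411 ≈ 0.409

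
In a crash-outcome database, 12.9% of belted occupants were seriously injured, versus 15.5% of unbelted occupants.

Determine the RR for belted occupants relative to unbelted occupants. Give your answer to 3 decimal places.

RR = 0.1290 / 0.1550 = 0.832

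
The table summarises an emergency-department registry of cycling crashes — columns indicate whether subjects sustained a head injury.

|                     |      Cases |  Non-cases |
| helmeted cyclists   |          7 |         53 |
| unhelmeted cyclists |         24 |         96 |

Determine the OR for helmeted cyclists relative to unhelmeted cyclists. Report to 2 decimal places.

OR = (7 × 96) / (53 × 24) = 672/1272 ≈ 0.53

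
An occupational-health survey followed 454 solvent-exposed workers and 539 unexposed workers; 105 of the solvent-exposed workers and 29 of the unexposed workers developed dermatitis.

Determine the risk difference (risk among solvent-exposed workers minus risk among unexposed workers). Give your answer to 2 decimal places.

RD ≈ 0.18

risk, solvent-exposed workers = 105/454 = 0.2313
risk, unexposed workers = 29/539 = 0.0538
risk difference = 0.2313 − 0.0538 = 0.18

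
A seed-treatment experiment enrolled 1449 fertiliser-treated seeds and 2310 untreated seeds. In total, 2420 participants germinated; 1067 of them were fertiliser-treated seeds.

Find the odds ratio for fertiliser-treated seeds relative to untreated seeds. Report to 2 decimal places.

fertiliser-treated seeds without the outcome: 1449 − 1067 = 382
untreated seeds with the outcome: 2420 − 1067 = 1353
untreated seeds without the outcome: 2310 − 1353 = 957
OR = (1067 × 957) / (382 × 1353) = 1021119/516846 ≈ 1.98

1.98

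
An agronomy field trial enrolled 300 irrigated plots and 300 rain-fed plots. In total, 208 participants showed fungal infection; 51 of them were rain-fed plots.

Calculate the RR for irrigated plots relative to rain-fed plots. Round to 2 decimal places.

irrigated plots with the outcome: 208 − 51 = 157
irrigated plots without the outcome: 300 − 157 = 143
rain-fed plots without the outcome: 300 − 51 = 249
risk, irrigated plots = 157/300 = 0.5233
risk, rain-fed plots = 51/300 = 0.1700
RR = 0.5233 / 0.1700 = 3.08

3.08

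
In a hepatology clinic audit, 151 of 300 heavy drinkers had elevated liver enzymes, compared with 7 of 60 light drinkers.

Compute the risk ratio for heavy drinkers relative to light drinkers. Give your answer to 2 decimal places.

RR: 4.31

risk, heavy drinkers = 151/300 = 0.5033
risk, light drinkers = 7/60 = 0.1167
RR = 0.5033 / 0.1167 = 4.31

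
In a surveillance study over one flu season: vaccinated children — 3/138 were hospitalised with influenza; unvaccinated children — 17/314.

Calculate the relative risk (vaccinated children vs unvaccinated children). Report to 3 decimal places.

0.402

risk, vaccinated children = 3/138 = 0.02174
risk, unvaccinated children = 17/314 = 0.05414
RR = 0.02174 / 0.05414 = 0.402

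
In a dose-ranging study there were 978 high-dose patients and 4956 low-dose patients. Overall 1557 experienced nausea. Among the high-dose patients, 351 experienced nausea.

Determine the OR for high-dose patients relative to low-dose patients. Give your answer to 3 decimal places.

OR: 1.741

high-dose patients without the outcome: 978 − 351 = 627
low-dose patients with the outcome: 1557 − 351 = 1206
low-dose patients without the outcome: 4956 − 1206 = 3750
odds, high-dose patients = 351/627 = 0.5598
odds, low-dose patients = 1206/3750 = 0.3216
OR = 0.5598 / 0.3216 = 1.741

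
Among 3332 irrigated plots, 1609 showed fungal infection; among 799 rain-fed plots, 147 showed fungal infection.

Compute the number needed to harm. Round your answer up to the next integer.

4

risk, irrigated plots = 1609/3332 = 0.482893
risk, rain-fed plots = 147/799 = 0.183980
absolute risk difference = 0.298913
1 / 0.298913 = 3.345 → round up → 4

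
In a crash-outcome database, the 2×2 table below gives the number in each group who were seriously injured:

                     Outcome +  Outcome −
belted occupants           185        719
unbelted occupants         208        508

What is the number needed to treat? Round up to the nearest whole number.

NNT: 12

risk, belted occupants = 185/904 = 0.204646
risk, unbelted occupants = 208/716 = 0.290503
absolute risk difference = 0.085857
1 / 0.085857 = 11.647 → round up → 12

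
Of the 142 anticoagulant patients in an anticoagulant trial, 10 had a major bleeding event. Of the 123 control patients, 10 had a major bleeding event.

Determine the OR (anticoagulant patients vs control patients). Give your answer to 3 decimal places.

OR = (10 × 113) / (132 × 10) = 1130/1320 ≈ 0.856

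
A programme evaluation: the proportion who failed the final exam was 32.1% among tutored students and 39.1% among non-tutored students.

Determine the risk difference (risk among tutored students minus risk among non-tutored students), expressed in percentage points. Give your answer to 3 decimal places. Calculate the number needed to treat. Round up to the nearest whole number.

risk difference = 0.3210 − 0.3910 = -0.0700 → -7.000 percentage points
absolute risk difference = 0.070000
1 / 0.070000 = 14.286 → round up → 15

RD = -7.000; NNT = 15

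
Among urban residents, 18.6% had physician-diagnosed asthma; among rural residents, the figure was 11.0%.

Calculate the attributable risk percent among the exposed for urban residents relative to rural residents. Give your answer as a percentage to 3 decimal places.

AR% = (0.1860 − 0.1100) / 0.1860 = 0.4086 → 40.860%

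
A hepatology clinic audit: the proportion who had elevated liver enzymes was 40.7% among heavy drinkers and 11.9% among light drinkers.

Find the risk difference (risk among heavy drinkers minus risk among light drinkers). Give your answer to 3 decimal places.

risk difference = 0.4070 − 0.1190 = 0.288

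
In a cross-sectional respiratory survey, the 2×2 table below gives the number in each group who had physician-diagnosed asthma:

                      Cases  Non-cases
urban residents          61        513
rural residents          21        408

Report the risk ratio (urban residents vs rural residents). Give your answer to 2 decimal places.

risk, urban residents = 61/574 = 0.10627
risk, rural residents = 21/429 = 0.04895
RR = 0.10627 / 0.04895 = 2.17

2.17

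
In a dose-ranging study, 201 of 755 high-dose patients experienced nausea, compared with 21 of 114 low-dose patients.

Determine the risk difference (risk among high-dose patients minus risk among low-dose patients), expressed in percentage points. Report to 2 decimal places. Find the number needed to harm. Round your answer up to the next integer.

RD = 8.20; NNH = 13

risk, high-dose patients = 201/755 = 0.2662
risk, low-dose patients = 21/114 = 0.1842
risk difference = 0.2662 − 0.1842 = 0.0820 → 8.20 percentage points
absolute risk difference = 0.082015
1 / 0.082015 = 12.193 → round up → 13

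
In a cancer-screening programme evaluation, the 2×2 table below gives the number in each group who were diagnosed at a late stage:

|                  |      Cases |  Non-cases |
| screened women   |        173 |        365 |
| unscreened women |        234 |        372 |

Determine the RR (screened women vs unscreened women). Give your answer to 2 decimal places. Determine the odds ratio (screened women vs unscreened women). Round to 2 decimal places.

risk, screened women = 173/538 = 0.3216
risk, unscreened women = 234/606 = 0.3861
RR = 0.3216 / 0.3861 = 0.83
odds, screened women = 173/365 = 0.4740
odds, unscreened women = 234/372 = 0.6290
OR = 0.4740 / 0.6290 = 0.75

RR = 0.83; OR = 0.75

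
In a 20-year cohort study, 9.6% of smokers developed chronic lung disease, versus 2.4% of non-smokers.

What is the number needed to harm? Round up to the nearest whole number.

absolute risk difference = 0.072000
1 / 0.072000 = 13.889 → round up → 14

14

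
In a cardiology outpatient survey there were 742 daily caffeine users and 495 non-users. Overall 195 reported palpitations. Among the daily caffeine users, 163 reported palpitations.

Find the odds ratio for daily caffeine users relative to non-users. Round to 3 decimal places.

OR: 4.073

daily caffeine users without the outcome: 742 − 163 = 579
non-users with the outcome: 195 − 163 = 32
non-users without the outcome: 495 − 32 = 463
OR = (163 × 463) / (579 × 32) = 75469/18528 ≈ 4.073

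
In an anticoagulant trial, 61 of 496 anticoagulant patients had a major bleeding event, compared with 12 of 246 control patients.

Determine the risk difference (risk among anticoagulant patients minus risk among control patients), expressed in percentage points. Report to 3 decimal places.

7.420

risk, anticoagulant patients = 61/496 = 0.12298
risk, control patients = 12/246 = 0.04878
risk difference = 0.12298 − 0.04878 = 0.07420 → 7.420 percentage points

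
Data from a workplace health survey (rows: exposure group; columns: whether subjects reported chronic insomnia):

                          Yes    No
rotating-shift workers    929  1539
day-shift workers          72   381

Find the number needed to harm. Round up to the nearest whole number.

risk, rotating-shift workers = 929/2468 = 0.376418
risk, day-shift workers = 72/453 = 0.158940
absolute risk difference = 0.217478
1 / 0.217478 = 4.598 → round up → 5

NNH: 5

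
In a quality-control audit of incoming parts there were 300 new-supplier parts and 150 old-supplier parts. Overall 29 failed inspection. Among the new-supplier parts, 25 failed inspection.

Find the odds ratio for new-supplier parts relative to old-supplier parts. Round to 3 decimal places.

new-supplier parts without the outcome: 300 − 25 = 275
old-supplier parts with the outcome: 29 − 25 = 4
old-supplier parts without the outcome: 150 − 4 = 146
OR = (25 × 146) / (275 × 4) = 3650/1100 ≈ 3.318

3.318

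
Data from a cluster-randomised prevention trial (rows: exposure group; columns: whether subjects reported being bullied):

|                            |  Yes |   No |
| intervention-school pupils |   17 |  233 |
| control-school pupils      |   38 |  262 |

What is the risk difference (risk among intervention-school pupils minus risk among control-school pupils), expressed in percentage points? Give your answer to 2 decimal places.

risk, intervention-school pupils = 17/250 = 0.0680
risk, control-school pupils = 38/300 = 0.1267
risk difference = 0.0680 − 0.1267 = -0.0587 → -5.87 percentage points

RD = -5.87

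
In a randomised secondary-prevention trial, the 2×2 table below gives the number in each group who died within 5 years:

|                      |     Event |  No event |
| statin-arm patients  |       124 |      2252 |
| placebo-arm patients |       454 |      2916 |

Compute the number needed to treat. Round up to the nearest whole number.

NNT = 13

risk, statin-arm patients = 124/2376 = 0.052189
risk, placebo-arm patients = 454/3370 = 0.134718
absolute risk difference = 0.082530
1 / 0.082530 = 12.117 → round up → 13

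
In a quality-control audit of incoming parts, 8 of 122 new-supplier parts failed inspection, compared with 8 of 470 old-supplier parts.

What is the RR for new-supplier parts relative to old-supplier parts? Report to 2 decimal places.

RR = 3.85

risk, new-supplier parts = 8/122 = 0.06557
risk, old-supplier parts = 8/470 = 0.01702
RR = 0.06557 / 0.01702 = 3.85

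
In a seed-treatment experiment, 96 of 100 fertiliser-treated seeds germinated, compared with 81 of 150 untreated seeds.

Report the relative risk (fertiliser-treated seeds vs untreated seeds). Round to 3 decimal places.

RR = 1.778

risk, fertiliser-treated seeds = 96/100 = 0.9600
risk, untreated seeds = 81/150 = 0.5400
RR = 0.9600 / 0.5400 = 1.778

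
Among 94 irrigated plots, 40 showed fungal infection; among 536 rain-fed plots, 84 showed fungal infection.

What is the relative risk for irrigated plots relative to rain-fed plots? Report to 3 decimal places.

2.715

risk, irrigated plots = 40/94 = 0.4255
risk, rain-fed plots = 84/536 = 0.1567
RR = 0.4255 / 0.1567 = 2.715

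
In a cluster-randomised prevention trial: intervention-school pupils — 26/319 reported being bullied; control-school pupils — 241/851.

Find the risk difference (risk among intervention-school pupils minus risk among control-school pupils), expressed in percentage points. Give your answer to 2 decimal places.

RD = -20.17

risk, intervention-school pupils = 26/319 = 0.0815
risk, control-school pupils = 241/851 = 0.2832
risk difference = 0.0815 − 0.2832 = -0.2017 → -20.17 percentage points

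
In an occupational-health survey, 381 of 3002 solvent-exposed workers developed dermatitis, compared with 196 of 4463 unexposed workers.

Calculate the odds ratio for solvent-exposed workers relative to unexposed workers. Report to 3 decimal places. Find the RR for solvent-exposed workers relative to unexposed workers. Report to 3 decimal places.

OR = (381 × 4267) / (2621 × 196) = 1625727/513716 ≈ 3.165
risk, solvent-exposed workers = 381/3002 = 0.12692
risk, unexposed workers = 196/4463 = 0.04392
RR = 0.12692 / 0.04392 = 2.890

OR = 3.165; RR = 2.890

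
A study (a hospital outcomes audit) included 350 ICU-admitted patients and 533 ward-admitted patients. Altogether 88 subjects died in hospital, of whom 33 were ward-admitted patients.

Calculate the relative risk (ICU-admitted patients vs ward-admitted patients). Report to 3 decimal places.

RR ≈ 2.538

ICU-admitted patients with the outcome: 88 − 33 = 55
ICU-admitted patients without the outcome: 350 − 55 = 295
ward-admitted patients without the outcome: 533 − 33 = 500
risk, ICU-admitted patients = 55/350 = 0.1571
risk, ward-admitted patients = 33/533 = 0.0619
RR = 0.1571 / 0.0619 = 2.538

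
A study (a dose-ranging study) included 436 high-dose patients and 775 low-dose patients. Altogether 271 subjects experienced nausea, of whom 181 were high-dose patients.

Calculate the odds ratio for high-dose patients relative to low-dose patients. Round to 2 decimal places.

5.40

high-dose patients without the outcome: 436 − 181 = 255
low-dose patients with the outcome: 271 − 181 = 90
low-dose patients without the outcome: 775 − 90 = 685
OR = (181 × 685) / (255 × 90) = 123985/22950 ≈ 5.40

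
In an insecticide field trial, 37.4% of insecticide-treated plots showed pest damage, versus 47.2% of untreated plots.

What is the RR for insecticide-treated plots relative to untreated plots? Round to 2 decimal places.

RR = 0.3740 / 0.4720 = 0.79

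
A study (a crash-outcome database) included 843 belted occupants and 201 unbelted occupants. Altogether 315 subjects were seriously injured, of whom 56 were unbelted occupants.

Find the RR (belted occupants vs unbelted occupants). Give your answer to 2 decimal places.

1.10

belted occupants with the outcome: 315 − 56 = 259
belted occupants without the outcome: 843 − 259 = 584
unbelted occupants without the outcome: 201 − 56 = 145
risk, belted occupants = 259/843 = 0.3072
risk, unbelted occupants = 56/201 = 0.2786
RR = 0.3072 / 0.2786 = 1.10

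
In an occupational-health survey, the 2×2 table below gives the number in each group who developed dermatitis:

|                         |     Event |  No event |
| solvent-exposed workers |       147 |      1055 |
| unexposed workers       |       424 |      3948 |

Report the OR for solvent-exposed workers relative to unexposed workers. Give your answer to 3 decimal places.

OR = (147 × 3948) / (1055 × 424) = 580356/447320 ≈ 1.297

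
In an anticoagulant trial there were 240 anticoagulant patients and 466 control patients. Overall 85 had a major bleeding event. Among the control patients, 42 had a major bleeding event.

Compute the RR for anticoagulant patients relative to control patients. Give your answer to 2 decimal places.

anticoagulant patients with the outcome: 85 − 42 = 43
anticoagulant patients without the outcome: 240 − 43 = 197
control patients without the outcome: 466 − 42 = 424
risk, anticoagulant patients = 43/240 = 0.1792
risk, control patients = 42/466 = 0.0901
RR = 0.1792 / 0.0901 = 1.99

1.99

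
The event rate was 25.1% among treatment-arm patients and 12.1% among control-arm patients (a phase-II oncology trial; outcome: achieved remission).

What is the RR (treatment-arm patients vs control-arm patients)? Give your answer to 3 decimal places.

RR = 0.2510 / 0.1210 = 2.074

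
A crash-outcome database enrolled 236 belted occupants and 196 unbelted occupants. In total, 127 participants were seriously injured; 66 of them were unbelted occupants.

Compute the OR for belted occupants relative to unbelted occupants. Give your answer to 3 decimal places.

OR ≈ 0.687

belted occupants with the outcome: 127 − 66 = 61
belted occupants without the outcome: 236 − 61 = 175
unbelted occupants without the outcome: 196 − 66 = 130
odds, belted occupants = 61/175 = 0.3486
odds, unbelted occupants = 66/130 = 0.5077
OR = 0.3486 / 0.5077 = 0.687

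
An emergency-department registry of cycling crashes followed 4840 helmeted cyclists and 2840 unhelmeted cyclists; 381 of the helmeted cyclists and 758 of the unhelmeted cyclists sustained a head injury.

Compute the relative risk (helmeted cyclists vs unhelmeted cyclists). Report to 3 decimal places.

risk, helmeted cyclists = 381/4840 = 0.0787
risk, unhelmeted cyclists = 758/2840 = 0.2669
RR = 0.0787 / 0.2669 = 0.295

0.295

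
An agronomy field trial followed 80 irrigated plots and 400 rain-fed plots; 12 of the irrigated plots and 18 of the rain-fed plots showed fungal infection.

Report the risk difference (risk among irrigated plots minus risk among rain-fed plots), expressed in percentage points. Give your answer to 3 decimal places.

risk, irrigated plots = 12/80 = 0.15000
risk, rain-fed plots = 18/400 = 0.04500
risk difference = 0.15000 − 0.04500 = 0.10500 → 10.500 percentage points

RD = 10.500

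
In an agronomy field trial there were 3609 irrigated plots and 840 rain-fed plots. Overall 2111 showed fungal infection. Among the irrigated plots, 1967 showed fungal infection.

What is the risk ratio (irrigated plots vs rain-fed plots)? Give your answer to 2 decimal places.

irrigated plots without the outcome: 3609 − 1967 = 1642
rain-fed plots with the outcome: 2111 − 1967 = 144
rain-fed plots without the outcome: 840 − 144 = 696
risk, irrigated plots = 1967/3609 = 0.5450
risk, rain-fed plots = 144/840 = 0.1714
RR = 0.5450 / 0.1714 = 3.18

3.18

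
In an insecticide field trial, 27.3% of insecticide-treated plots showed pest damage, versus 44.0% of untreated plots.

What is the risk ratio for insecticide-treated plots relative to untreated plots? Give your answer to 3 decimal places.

RR = 0.2730 / 0.4400 = 0.620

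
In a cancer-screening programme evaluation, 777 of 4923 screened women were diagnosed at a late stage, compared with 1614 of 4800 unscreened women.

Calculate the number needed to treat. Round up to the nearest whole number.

risk, screened women = 777/4923 = 0.157831
risk, unscreened women = 1614/4800 = 0.336250
absolute risk difference = 0.178419
1 / 0.178419 = 5.605 → round up → 6

6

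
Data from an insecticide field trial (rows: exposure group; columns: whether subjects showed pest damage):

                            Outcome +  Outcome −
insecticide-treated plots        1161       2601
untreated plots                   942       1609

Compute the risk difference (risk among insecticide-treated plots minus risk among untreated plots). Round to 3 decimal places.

risk, insecticide-treated plots = 1161/3762 = 0.3086
risk, untreated plots = 942/2551 = 0.3693
risk difference = 0.3086 − 0.3693 = -0.061

RD ≈ -0.061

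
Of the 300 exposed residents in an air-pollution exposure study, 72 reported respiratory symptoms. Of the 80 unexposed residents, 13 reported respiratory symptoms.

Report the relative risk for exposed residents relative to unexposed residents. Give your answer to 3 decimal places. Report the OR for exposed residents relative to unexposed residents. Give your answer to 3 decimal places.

RR = 1.477; OR = 1.628

risk, exposed residents = 72/300 = 0.2400
risk, unexposed residents = 13/80 = 0.1625
RR = 0.2400 / 0.1625 = 1.477
odds, exposed residents = 72/228 = 0.3158
odds, unexposed residents = 13/67 = 0.1940
OR = 0.3158 / 0.1940 = 1.628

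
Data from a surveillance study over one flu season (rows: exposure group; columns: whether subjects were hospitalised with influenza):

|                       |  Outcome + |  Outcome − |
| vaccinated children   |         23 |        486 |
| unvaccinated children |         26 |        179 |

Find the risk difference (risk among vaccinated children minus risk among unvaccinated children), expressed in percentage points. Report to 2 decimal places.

-8.16

risk, vaccinated children = 23/509 = 0.04519
risk, unvaccinated children = 26/205 = 0.12683
risk difference = 0.04519 − 0.12683 = -0.08164 → -8.16 percentage points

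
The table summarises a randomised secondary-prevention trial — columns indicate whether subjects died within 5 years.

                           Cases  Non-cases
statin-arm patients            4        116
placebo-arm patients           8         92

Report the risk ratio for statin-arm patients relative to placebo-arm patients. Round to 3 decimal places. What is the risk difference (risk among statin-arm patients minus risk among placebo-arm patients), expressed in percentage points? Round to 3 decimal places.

RR = 0.417; RD = -4.667

risk, statin-arm patients = 4/120 = 0.03333
risk, placebo-arm patients = 8/100 = 0.08000
RR = 0.03333 / 0.08000 = 0.417
risk difference = 0.03333 − 0.08000 = -0.04667 → -4.667 percentage points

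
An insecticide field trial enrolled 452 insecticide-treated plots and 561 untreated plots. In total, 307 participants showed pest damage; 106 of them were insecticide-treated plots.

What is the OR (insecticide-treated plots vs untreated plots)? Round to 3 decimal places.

insecticide-treated plots without the outcome: 452 − 106 = 346
untreated plots with the outcome: 307 − 106 = 201
untreated plots without the outcome: 561 − 201 = 360
OR = (106 × 360) / (346 × 201) = 38160/69546 ≈ 0.549

0.549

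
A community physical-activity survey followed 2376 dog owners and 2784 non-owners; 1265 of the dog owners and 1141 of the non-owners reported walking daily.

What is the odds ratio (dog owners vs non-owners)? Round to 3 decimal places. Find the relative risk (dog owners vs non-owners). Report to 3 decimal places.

OR = 1.640; RR = 1.299

OR = (1265 × 1643) / (1111 × 1141) = 2078395/1267651 ≈ 1.640
risk, dog owners = 1265/2376 = 0.5324
risk, non-owners = 1141/2784 = 0.4098
RR = 0.5324 / 0.4098 = 1.299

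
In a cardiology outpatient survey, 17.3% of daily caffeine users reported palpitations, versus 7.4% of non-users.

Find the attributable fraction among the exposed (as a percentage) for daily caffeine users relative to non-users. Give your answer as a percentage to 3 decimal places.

AR% = (0.1730 − 0.0740) / 0.1730 = 0.5723 → 57.225%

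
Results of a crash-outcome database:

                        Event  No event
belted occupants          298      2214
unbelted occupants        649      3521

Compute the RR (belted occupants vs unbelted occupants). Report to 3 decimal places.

risk, belted occupants = 298/2512 = 0.1186
risk, unbelted occupants = 649/4170 = 0.1556
RR = 0.1186 / 0.1556 = 0.762

RR: 0.762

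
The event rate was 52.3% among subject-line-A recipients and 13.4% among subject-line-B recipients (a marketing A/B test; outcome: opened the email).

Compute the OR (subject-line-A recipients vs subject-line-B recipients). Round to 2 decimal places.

odds, subject-line-A recipients = 0.5230/0.4770 = 1.0964
odds, subject-line-B recipients = 0.1340/0.8660 = 0.1547
OR = 1.0964 / 0.1547 = 7.09

OR: 7.09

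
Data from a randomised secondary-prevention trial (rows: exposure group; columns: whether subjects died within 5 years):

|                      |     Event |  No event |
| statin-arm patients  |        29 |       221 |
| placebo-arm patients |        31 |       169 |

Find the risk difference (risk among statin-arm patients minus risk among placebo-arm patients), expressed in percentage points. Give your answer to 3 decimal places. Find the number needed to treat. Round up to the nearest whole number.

RD = -3.900; NNT = 26

risk, statin-arm patients = 29/250 = 0.1160
risk, placebo-arm patients = 31/200 = 0.1550
risk difference = 0.1160 − 0.1550 = -0.0390 → -3.900 percentage points
absolute risk difference = 0.039000
1 / 0.039000 = 25.641 → round up → 26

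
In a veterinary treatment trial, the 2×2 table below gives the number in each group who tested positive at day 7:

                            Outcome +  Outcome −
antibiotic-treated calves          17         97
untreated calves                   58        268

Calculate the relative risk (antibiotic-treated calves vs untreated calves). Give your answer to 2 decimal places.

0.84

risk, antibiotic-treated calves = 17/114 = 0.1491
risk, untreated calves = 58/326 = 0.1779
RR = 0.1491 / 0.1779 = 0.84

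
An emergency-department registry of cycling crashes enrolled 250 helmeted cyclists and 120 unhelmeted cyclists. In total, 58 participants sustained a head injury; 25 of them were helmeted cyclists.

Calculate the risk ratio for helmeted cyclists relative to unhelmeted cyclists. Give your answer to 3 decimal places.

RR: 0.364

helmeted cyclists without the outcome: 250 − 25 = 225
unhelmeted cyclists with the outcome: 58 − 25 = 33
unhelmeted cyclists without the outcome: 120 − 33 = 87
risk, helmeted cyclists = 25/250 = 0.1000
risk, unhelmeted cyclists = 33/120 = 0.2750
RR = 0.1000 / 0.2750 = 0.364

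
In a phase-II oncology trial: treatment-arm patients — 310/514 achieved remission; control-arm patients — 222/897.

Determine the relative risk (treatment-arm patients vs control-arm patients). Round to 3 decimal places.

risk, treatment-arm patients = 310/514 = 0.6031
risk, control-arm patients = 222/897 = 0.2475
RR = 0.6031 / 0.2475 = 2.437

2.437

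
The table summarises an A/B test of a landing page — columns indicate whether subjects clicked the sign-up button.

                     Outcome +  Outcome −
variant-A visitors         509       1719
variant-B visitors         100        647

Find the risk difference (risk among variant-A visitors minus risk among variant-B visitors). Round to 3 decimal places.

RD: 0.095

risk, variant-A visitors = 509/2228 = 0.2285
risk, variant-B visitors = 100/747 = 0.1339
risk difference = 0.2285 − 0.1339 = 0.095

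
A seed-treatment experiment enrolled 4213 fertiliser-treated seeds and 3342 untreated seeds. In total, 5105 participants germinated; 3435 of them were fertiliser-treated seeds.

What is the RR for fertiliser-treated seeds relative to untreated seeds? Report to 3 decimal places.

1.632

fertiliser-treated seeds without the outcome: 4213 − 3435 = 778
untreated seeds with the outcome: 5105 − 3435 = 1670
untreated seeds without the outcome: 3342 − 1670 = 1672
risk, fertiliser-treated seeds = 3435/4213 = 0.8153
risk, untreated seeds = 1670/3342 = 0.4997
RR = 0.8153 / 0.4997 = 1.632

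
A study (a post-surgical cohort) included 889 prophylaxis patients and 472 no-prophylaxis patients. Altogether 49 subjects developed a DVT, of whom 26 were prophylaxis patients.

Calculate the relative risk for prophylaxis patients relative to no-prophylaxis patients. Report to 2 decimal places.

0.60

prophylaxis patients without the outcome: 889 − 26 = 863
no-prophylaxis patients with the outcome: 49 − 26 = 23
no-prophylaxis patients without the outcome: 472 − 23 = 449
risk, prophylaxis patients = 26/889 = 0.02925
risk, no-prophylaxis patients = 23/472 = 0.04873
RR = 0.02925 / 0.04873 = 0.60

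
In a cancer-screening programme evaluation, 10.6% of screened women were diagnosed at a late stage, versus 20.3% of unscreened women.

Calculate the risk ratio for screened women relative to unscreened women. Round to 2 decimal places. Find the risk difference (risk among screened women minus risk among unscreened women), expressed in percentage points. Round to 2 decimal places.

RR = 0.1060 / 0.2030 = 0.52
risk difference = 0.1060 − 0.2030 = -0.0970 → -9.70 percentage points

RR = 0.52; RD = -9.70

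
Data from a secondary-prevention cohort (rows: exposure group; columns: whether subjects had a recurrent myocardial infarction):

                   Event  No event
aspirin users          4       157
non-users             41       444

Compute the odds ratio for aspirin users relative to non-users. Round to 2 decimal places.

OR = (4 × 444) / (157 × 41) = 1776/6437 ≈ 0.28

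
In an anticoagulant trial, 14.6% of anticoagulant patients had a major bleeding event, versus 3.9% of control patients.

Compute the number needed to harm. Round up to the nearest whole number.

absolute risk difference = 0.107000
1 / 0.107000 = 9.346 → round up → 10

NNH = 10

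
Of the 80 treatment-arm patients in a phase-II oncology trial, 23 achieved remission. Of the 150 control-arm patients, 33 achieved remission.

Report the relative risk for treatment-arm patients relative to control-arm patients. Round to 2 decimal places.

risk, treatment-arm patients = 23/80 = 0.2875
risk, control-arm patients = 33/150 = 0.2200
RR = 0.2875 / 0.2200 = 1.31

1.31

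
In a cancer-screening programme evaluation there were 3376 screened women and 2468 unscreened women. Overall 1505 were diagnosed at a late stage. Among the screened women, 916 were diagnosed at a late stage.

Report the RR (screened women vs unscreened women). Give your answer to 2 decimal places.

screened women without the outcome: 3376 − 916 = 2460
unscreened women with the outcome: 1505 − 916 = 589
unscreened women without the outcome: 2468 − 589 = 1879
risk, screened women = 916/3376 = 0.2713
risk, unscreened women = 589/2468 = 0.2387
RR = 0.2713 / 0.2387 = 1.14

1.14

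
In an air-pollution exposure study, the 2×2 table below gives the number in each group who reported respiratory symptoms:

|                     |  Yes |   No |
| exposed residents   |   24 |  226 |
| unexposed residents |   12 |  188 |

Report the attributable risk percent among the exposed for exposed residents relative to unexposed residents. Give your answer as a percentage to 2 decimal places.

risk, exposed residents = 24/250 = 0.0960
risk, unexposed residents = 12/200 = 0.0600
AR% = (0.0960 − 0.0600) / 0.0960 = 0.3750 → 37.50%

37.50%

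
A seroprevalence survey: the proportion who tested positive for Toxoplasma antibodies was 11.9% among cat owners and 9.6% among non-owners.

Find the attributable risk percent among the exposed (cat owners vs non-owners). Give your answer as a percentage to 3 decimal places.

AR% = (0.1190 − 0.0960) / 0.1190 = 0.1933 → 19.328%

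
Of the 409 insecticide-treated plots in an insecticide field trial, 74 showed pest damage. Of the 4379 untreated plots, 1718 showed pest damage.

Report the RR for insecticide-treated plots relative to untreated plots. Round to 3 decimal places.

0.461

risk, insecticide-treated plots = 74/409 = 0.1809
risk, untreated plots = 1718/4379 = 0.3923
RR = 0.1809 / 0.3923 = 0.461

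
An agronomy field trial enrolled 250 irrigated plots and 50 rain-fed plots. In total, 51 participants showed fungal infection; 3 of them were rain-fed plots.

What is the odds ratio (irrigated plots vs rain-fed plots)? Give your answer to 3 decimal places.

irrigated plots with the outcome: 51 − 3 = 48
irrigated plots without the outcome: 250 − 48 = 202
rain-fed plots without the outcome: 50 − 3 = 47
OR = (48 × 47) / (202 × 3) = 2256/606 ≈ 3.723

OR = 3.723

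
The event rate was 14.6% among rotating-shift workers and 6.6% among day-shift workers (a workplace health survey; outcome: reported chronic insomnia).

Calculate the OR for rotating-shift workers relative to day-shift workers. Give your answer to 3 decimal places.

OR ≈ 2.419

odds, rotating-shift workers = 0.1460/0.8540 = 0.1710
odds, day-shift workers = 0.0660/0.9340 = 0.0707
OR = 0.1710 / 0.0707 = 2.419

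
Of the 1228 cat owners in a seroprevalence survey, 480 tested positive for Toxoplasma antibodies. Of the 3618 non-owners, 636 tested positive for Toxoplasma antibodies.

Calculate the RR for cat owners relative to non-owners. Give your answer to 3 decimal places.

risk, cat owners = 480/1228 = 0.3909
risk, non-owners = 636/3618 = 0.1758
RR = 0.3909 / 0.1758 = 2.224

2.224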